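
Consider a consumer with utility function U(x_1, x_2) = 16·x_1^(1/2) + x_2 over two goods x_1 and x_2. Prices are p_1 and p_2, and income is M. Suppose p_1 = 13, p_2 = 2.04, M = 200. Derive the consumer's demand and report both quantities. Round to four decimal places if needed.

Utility is quasi-linear in x_2; the FOC for x_1 is 8/√x_1 = p_1/p_2.
Solve: √x_1 = 8·p_2/p_1, so x_1*(p_1,p_2) = (8·p_2/p_1)², and x_2* = (M − p_1·x_1*)/p_2.
Plugging in: x_1* = (8·2.04/13)² = 1.576, x_2* = 87.9961.

x_1* = 1.576, x_2* = 87.9961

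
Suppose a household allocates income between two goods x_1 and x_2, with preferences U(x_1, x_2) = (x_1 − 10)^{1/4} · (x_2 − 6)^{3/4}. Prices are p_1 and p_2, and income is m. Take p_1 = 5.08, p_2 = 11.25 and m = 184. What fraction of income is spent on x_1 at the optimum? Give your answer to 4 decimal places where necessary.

share on x_1 = 0.3654

Discretionary income = 184 − 10·5.08 − 6·11.25 = 65.7; x_1* = 10 + 0.25·65.7/5.08 = 13.2333; x_2* = 6 + 0.75·65.7/11.25 = 10.38.
Expenditure on x_1: 5.08·13.2333 = 67.225; share = 0.3654.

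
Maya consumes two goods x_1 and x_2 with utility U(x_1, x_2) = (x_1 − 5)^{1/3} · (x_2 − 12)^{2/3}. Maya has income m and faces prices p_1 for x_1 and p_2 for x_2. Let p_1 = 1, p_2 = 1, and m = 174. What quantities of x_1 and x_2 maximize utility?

x_1* = 57.3333, x_2* = 116.6667

Let x_1' = x_1−5, x_2' = x_2−12. MRS = (1/2)·x_2'/x_1' = p_1/p_2.
After buying the subsistence bundle (5, 12), a share 1/3 of the remaining income goes to x_1: x_1* = 5 + 1/3·(m − 5p_1 − 12p_2)/p_1.
Discretionary income = 174 − 5·1 − 12·1 = 157; x_1* = 5 + 1/3·157/1 = 57.3333; x_2* = 12 + 2/3·157/1 = 116.6667.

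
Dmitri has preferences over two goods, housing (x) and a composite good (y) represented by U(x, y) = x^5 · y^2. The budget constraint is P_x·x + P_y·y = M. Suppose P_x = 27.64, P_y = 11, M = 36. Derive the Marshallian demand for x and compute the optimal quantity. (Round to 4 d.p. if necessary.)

At P_x=27.64, P_y=11, M=36: x* = 5/7·36/27.64 = 0.9303.

x* = 0.9303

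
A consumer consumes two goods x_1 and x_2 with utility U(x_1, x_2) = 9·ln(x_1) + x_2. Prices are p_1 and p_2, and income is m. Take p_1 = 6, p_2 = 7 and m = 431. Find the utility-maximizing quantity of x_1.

x_1* = 10.5

MU_x_1 = 9/x_1, MU_x_2 = 1. Tangency: 9/x_1 = p_1/p_2.
So x_1*(p_1,p_2) = 9·p_2/p_1, independent of income; and x_2* = (m − 9·p_2)/p_2.
At the given prices: x_1* = 9·7/6 = 10.5.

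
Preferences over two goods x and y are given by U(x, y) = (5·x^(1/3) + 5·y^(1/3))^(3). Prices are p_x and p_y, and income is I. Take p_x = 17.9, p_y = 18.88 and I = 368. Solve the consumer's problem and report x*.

MU_x ∝ 5·x^(-2/3), MU_y ∝ 5·y^(-2/3), so MRS = (y/x)^(2/3) = p_x/p_y.
Hence y/x = (p_x/p_y)^(1/(2/3)), i.e. raised to the 1.5 power.
With the ratio pinned down, the budget gives x* = I/(p_x + p_y·(y/x)) and y* = (y/x)·x*.
Numerically y/x = 0.923159, so x* = 368/(17.9 + 18.88·0.923159) = 10.4163.

x* = 10.4163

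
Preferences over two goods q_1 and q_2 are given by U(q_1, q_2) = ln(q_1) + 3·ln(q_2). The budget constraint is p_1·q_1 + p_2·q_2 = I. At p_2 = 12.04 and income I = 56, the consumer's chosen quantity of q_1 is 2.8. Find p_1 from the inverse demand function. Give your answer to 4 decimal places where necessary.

p_1 = 5

MU_q_1/MU_q_2 = (q_2)/(3·q_1); tangency sets this equal to p_1/p_2.
So p_2·q_2 = 3·p_1·q_1; combined with the budget, a share 0.25 of income goes to q_1.
Demand: q_1*(p_1,p_2,I) = 0.25·I/p_1 and q_2* = 0.75·I/p_2.
Set q_1* = 2.8 in the demand function and solve for p_1: p_1 = 5.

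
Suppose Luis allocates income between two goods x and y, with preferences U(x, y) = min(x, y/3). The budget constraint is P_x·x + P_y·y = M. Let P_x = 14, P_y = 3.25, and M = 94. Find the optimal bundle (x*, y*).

x* = 3.9579, y* = 11.8737

Leontief preferences: the optimum is at the kink where x/1 = y/3, i.e. y = 3·x.
Budget: P_x·x + P_y·3·x = M, so (P_x + 3·P_y)·x = M.
Demand: x*(P_x,P_y,M) = M/(P_x + 3·P_y), y* = 3·M/(P_x + 3·P_y).
Here 14 + 3·3.25 = 23.75, giving x* = 3.9579 and y* = 11.8737.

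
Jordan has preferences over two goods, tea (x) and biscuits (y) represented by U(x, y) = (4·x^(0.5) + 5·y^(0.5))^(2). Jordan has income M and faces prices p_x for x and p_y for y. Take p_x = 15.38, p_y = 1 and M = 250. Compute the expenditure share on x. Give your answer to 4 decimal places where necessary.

From the CES first-order condition, (4/5)·(y/x)^(0.5) = p_x/p_y.
Hence y/x = ((5/4)·p_x/p_y)^(1/(0.5)), i.e. raised to the 2 power.
With the ratio pinned down, the budget gives x* = M/(p_x + p_y·(y/x)) and y* = (y/x)·x*.
Numerically y/x = 369.600625, so x* = 250/(15.38 + 1·369.600625) = 0.6494 and y* = 369.600625·0.6494 = 240.0125.
Expenditure on x: 15.38·0.6494 = 9.9875; share = 0.04.

share on x = 0.04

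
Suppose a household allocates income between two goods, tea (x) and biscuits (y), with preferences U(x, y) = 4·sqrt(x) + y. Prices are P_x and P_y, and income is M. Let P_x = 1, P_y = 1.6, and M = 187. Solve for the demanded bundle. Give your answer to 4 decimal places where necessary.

Set MRS = P_x/P_y: 2·x^(−1/2) = P_x/P_y.
Thus x* = (2·P_y/P_x)² — independent of M — with the rest of income spent on y.
Plugging in: x* = (2·1.6/1)² = 10.24, y* = 110.475.

x* = 10.24, y* = 110.475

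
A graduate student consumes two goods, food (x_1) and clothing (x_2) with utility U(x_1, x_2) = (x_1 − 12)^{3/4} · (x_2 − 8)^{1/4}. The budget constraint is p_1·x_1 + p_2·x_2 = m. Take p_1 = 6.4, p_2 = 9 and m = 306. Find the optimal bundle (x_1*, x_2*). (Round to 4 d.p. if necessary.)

MRS = 3·(x_2−8)/(x_1−12). Tangency with p_1/p_2 gives x_2−8 = (1/3)·(p_1/p_2)·(x_1−12).
Substituting into the budget: x_1* = 12 + 0.75·(m − 12·p_1 − 8·p_2)/p_1, and x_2* = 8 + 0.25·(…)/p_2.
Discretionary income = 306 − 12·6.4 − 8·9 = 157.2; x_1* = 12 + 0.75·157.2/6.4 = 30.4219; x_2* = 8 + 0.25·157.2/9 = 12.3667.

x_1* = 30.4219, x_2* = 12.3667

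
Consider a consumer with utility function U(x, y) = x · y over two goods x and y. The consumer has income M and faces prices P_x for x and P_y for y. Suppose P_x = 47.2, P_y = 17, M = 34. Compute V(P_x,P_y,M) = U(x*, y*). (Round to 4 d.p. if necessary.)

V = 0.3602

MU_x/MU_y = (y)/(x); tangency sets this equal to P_x/P_y.
So P_y·y = P_x·x; combined with the budget, a share 0.5 of income goes to x.
Demand: x*(P_x,P_y,M) = 0.5·M/P_x and y* = 0.5·M/P_y.
At P_x=47.2, P_y=17, M=34: x* = 0.5·34/47.2 = 0.3602, y* = 1.
Utility at the optimum: U(0.3602, 1) = 0.3602.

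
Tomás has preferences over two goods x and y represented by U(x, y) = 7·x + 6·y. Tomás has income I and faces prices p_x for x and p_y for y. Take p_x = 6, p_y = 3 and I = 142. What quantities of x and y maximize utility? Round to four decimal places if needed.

x* = 0, y* = 47.3333

Numerically: x* = 0, y* = 47.3333.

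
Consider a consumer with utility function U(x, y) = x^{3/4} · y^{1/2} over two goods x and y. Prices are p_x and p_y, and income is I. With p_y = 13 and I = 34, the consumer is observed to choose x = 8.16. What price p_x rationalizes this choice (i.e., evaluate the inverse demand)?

Tangency: MRS = (3/2)·y/x = p_x/p_y.
So 0.75·p_y·y = 0.5·p_x·x; combined with the budget, a share 0.6 of income goes to x.
Demand: x*(p_x,p_y,I) = 0.6·I/p_x and y* = 0.4·I/p_y.
Set x* = 8.16 in the demand function and solve for p_x: p_x = 2.5.

p_x = 2.5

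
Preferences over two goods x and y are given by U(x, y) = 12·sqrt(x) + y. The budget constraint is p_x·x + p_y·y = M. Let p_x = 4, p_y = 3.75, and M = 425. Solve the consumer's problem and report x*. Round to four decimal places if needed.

x* = 31.6406

Set MRS = p_x/p_y: 6·x^(−1/2) = p_x/p_y.
Thus x* = (6·p_y/p_x)² — independent of M — with the rest of income spent on y.
Plugging in: x* = (6·3.75/4)² = 31.6406.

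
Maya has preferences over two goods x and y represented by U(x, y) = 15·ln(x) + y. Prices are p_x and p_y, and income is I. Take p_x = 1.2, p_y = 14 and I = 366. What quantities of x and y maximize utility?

Set MRS = p_x/p_y: (15/x)/1 = p_x/p_y.
So x*(p_x,p_y) = 15·p_y/p_x, independent of income; and y* = (I − 15·p_y)/p_y.
At the given prices: x* = 15·14/1.2 = 175, and y* = 11.1429.

x* = 175, y* = 11.1429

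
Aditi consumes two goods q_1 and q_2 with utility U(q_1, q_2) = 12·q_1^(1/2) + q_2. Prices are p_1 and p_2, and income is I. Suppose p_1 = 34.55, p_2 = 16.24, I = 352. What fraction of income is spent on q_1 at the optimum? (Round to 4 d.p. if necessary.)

share on q_1 = 0.7807

Thus q_1* = (6·p_2/p_1)² — independent of I — with the rest of income spent on q_2.
Plugging in: q_1* = (6·16.24/34.55)² = 7.9539, q_2* = 4.7533.
Expenditure on q_1: 34.55·7.9539 = 274.8062; share = 0.7807.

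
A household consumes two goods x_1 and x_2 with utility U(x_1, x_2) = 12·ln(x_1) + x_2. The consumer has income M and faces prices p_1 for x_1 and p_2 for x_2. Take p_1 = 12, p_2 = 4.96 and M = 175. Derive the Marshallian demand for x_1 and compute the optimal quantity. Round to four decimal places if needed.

x_1* = 4.96

MU_x_1 = 12/x_1, MU_x_2 = 1. Tangency: 12/x_1 = p_1/p_2.
So x_1*(p_1,p_2) = 12·p_2/p_1, independent of income; and x_2* = (M − 12·p_2)/p_2.
At the given prices: x_1* = 12·4.96/12 = 4.96.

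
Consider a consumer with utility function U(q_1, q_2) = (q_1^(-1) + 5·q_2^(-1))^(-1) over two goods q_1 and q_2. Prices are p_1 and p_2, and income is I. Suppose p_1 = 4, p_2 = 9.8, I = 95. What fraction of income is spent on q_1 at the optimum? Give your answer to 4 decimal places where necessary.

Substitute q_2 = (q_2/q_1)·q_1 into the budget: q_1* = I/(p_1 + p_2·(q_2/q_1)).
Numerically q_2/q_1 = 1.428571, so q_1* = 95/(4 + 9.8·1.428571) = 5.2778 and q_2* = 1.428571·5.2778 = 7.5397.
Expenditure on q_1: 4·5.2778 = 21.1111; share = 0.2222.

share on q_1 = 0.2222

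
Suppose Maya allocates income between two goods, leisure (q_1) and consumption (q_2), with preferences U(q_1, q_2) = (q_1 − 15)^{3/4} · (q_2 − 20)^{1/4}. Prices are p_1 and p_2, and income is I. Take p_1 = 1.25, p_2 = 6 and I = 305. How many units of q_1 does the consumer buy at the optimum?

Let q_1' = q_1−15, q_2' = q_2−20. MRS = 3·q_2'/q_1' = p_1/p_2.
Substituting into the budget: q_1* = 15 + 0.75·(I − 15·p_1 − 20·p_2)/p_1, and q_2* = 20 + 0.25·(…)/p_2.
Discretionary income = 305 − 15·1.25 − 20·6 = 166.25; q_1* = 15 + 0.75·166.25/1.25 = 114.75.

q_1* = 114.75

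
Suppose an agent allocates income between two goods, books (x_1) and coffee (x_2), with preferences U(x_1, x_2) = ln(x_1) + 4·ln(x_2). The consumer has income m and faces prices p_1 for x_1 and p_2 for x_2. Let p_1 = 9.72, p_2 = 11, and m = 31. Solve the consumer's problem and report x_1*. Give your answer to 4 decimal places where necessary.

At p_1=9.72, p_2=11, m=31: x_1* = 0.2·31/9.72 = 0.6379.

x_1* = 0.6379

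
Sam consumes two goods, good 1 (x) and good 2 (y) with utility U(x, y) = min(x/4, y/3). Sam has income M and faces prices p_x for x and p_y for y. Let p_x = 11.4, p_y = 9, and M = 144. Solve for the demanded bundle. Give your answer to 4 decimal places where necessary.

Demand: x*(p_x,p_y,M) = 4·M/(4·p_x + 3·p_y), y* = 3·M/(4·p_x + 3·p_y).
Here 4·11.4 + 3·9 = 72.6, giving x* = 7.9339 and y* = 5.9504.

x* = 7.9339, y* = 5.9504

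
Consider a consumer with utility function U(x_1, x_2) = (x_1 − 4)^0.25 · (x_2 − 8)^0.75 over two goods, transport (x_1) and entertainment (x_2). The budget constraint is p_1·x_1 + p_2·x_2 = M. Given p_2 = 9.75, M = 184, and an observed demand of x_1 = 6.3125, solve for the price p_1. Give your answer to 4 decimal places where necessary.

MRS = (1/3)·(x_2−8)/(x_1−4). Tangency with p_1/p_2 gives x_2−8 = 3·(p_1/p_2)·(x_1−4).
Substituting into the budget: x_1* = 4 + 0.25·(M − 4·p_1 − 8·p_2)/p_1, and x_2* = 8 + 0.75·(…)/p_2.
Set x_1* = 6.3125 in the demand function and solve for p_1: p_1 = 8.

p_1 = 8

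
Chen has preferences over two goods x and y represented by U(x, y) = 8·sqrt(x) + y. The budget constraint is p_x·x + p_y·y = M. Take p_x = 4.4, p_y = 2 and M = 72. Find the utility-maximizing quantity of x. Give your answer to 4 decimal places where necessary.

x* = 3.3058

MU_x = 4/√x, MU_y = 1. Tangency: 4/√x = p_x/p_y.
Thus x* = (4·p_y/p_x)² — independent of M — with the rest of income spent on y.
Plugging in: x* = (4·2/4.4)² = 3.3058.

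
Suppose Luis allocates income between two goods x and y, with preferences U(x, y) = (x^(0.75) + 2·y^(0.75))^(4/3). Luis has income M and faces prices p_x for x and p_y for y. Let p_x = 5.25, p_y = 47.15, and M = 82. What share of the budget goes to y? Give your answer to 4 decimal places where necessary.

share on y = 0.0216

Substitute y = (y/x)·x into the budget: x* = M/(p_x + p_y·(y/x)).
Numerically y/x = 0.002459, so x* = 82/(5.25 + 47.15·0.002459) = 15.2815 and y* = 0.002459·15.2815 = 0.0376.
Expenditure on y: 47.15·0.0376 = 1.7721; share = 0.0216.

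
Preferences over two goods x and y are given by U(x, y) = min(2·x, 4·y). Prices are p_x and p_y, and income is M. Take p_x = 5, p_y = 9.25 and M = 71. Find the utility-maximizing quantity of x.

Leontief preferences: the optimum is at the kink where x/4 = y/2, i.e. y = (1/2)·x.
Budget: p_x·x + p_y·(1/2)·x = M, so (4·p_x + 2·p_y)·x = 4·M.
Demand: x*(p_x,p_y,M) = 4·M/(4·p_x + 2·p_y), y* = 2·M/(4·p_x + 2·p_y).
Here 4·5 + 2·9.25 = 38.5, giving x* = 7.3766.

x* = 7.3766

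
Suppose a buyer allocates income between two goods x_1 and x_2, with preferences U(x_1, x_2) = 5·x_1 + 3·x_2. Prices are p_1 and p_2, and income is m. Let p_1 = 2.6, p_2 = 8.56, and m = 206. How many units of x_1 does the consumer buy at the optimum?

x_1* = 79.2308

Numerically: x_1* = 79.2308, x_2* = 0.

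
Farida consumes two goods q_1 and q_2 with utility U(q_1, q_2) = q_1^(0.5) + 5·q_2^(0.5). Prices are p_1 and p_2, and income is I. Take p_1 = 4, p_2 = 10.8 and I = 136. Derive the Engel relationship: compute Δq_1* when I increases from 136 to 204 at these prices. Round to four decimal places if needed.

Δq_1* = 1.657

With the ratio pinned down, the budget gives q_1* = I/(p_1 + p_2·(q_2/q_1)) and q_2* = (q_2/q_1)·q_1*.
Numerically q_2/q_1 = 3.429355, so q_1* = 136/(4 + 10.8·3.429355) = 3.3141.
At I' = 204: q_1* = 4.9711. Change: 4.9711 − 3.3141 = 1.657.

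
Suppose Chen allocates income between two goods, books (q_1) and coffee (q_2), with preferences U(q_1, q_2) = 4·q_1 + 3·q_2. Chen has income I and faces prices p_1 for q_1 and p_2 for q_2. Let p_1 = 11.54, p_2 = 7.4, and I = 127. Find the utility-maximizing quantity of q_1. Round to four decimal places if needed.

q_1* = 0

Perfect substitutes: compare marginal utility per dollar. 4/p_1 vs 3/p_2 → 0.3466 vs 0.4054.
q_2 gives more utility per dollar, so spend all income on q_2: q_2* = I/p_2, q_1* = 0.
Numerically: q_1* = 0, q_2* = 17.1622.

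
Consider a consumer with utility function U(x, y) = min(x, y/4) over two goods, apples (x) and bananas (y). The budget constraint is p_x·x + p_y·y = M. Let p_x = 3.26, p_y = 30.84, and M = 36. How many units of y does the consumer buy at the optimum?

Leontief preferences: the optimum is at the kink where x/1 = y/4, i.e. y = 4·x.
Budget: p_x·x + p_y·4·x = M, so (p_x + 4·p_y)·x = M.
Demand: x*(p_x,p_y,M) = M/(p_x + 4·p_y), y* = 4·M/(p_x + 4·p_y).
Here 3.26 + 4·30.84 = 126.62, giving y* = 1.1373.

y* = 1.1373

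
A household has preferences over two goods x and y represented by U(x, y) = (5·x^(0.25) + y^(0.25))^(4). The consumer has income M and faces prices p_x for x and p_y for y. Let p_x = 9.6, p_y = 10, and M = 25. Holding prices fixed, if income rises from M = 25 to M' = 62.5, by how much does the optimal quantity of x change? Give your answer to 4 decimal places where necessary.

From the CES first-order condition, 5·(y/x)^(0.75) = p_x/p_y.
Hence y/x = ((1/5)·p_x/p_y)^(1/(0.75)), i.e. raised to the 4/3 power.
Substitute y = (y/x)·x into the budget: x* = M/(p_x + p_y·(y/x)).
Numerically y/x = 0.110765, so x* = 25/(9.6 + 10·0.110765) = 2.3348.
At M' = 62.5: x* = 5.8369. Change: 5.8369 − 2.3348 = 3.5022.

Δx* = 3.5022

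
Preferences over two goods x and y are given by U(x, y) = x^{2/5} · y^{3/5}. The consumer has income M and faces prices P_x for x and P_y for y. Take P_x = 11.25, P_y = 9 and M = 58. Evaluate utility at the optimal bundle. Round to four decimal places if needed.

V = 3.007

MU_x/MU_y = (0.4·y)/(0.6·x); tangency sets this equal to P_x/P_y.
Rearranging, P_y·y = (3/2)·P_x·x. Substituting into the budget gives P_x·x·(1 + (3/2)) = M.
Demand: x*(P_x,P_y,M) = 0.4·M/P_x and y* = 0.6·M/P_y.
At P_x=11.25, P_y=9, M=58: x* = 0.4·58/11.25 = 2.0622, y* = 3.8667.
Utility at the optimum: U(2.0622, 3.8667) = 3.007.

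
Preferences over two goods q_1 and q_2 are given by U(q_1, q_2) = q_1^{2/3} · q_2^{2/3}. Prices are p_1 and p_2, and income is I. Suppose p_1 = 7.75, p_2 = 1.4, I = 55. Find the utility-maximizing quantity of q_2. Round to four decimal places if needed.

q_2* = 19.6429

Demand: q_1*(p_1,p_2,I) = 0.5·I/p_1 and q_2* = 0.5·I/p_2.
At p_1=7.75, p_2=1.4, I=55: q_2* = 0.5·55/1.4 = 19.6429.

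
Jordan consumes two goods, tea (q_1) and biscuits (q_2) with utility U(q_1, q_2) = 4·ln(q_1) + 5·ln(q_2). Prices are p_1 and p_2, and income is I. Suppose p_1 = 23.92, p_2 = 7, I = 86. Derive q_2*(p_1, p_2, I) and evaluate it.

q_2* = 6.8254

The MRS is (4/5)·q_2/q_1. Set MRS = p_1/p_2.
So 4·p_2·q_2 = 5·p_1·q_1; combined with the budget, a share 4/9 of income goes to q_1.
Demand: q_1*(p_1,p_2,I) = 4/9·I/p_1 and q_2* = 5/9·I/p_2.
At p_1=23.92, p_2=7, I=86: q_2* = 5/9·86/7 = 6.8254.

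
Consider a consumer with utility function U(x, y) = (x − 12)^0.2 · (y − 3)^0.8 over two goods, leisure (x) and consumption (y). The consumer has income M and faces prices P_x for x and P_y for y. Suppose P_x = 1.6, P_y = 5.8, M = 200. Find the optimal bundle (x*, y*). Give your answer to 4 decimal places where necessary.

This is Cobb-Douglas in (x−12, y−3): tangency gives 0.2·P_y·(y−3) = 0.8·P_x·(x−12).
After buying the subsistence bundle (12, 3), a share 0.2 of the remaining income goes to x: x* = 12 + 0.2·(M − 12P_x − 3P_y)/P_x.
Discretionary income = 200 − 12·1.6 − 3·5.8 = 163.4; x* = 12 + 0.2·163.4/1.6 = 32.425; y* = 3 + 0.8·163.4/5.8 = 25.5379.

x* = 32.425, y* = 25.5379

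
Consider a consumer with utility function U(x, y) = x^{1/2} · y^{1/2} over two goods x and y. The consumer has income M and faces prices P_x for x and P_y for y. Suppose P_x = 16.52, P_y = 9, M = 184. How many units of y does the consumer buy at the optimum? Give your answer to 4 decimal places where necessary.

Tangency: MRS = y/x = P_x/P_y.
So 0.5·P_y·y = 0.5·P_x·x; combined with the budget, a share 0.5 of income goes to x.
Demand: x*(P_x,P_y,M) = 0.5·M/P_x and y* = 0.5·M/P_y.
At P_x=16.52, P_y=9, M=184: y* = 0.5·184/9 = 10.2222.

y* = 10.2222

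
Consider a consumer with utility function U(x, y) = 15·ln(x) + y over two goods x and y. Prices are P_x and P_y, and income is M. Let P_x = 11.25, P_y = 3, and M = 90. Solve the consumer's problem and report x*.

MU_x = 15/x, MU_y = 1. Tangency: 15/x = P_x/P_y.
So x*(P_x,P_y) = 15·P_y/P_x, independent of income; and y* = (M − 15·P_y)/P_y.
At the given prices: x* = 15·3/11.25 = 4.

x* = 4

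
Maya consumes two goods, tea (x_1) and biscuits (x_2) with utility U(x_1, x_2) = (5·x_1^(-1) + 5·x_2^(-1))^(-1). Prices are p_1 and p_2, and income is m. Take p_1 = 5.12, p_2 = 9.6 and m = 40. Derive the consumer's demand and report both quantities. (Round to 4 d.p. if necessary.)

x_1* = 3.2974, x_2* = 2.4081

MRS = MU_x_1/MU_x_2 = (x_2/x_1)^(2). Set equal to p_1/p_2.
Hence x_2/x_1 = (p_1/p_2)^(1/(2)), i.e. raised to the 0.5 power.
With the ratio pinned down, the budget gives x_1* = m/(p_1 + p_2·(x_2/x_1)) and x_2* = (x_2/x_1)·x_1*.
Numerically x_2/x_1 = 0.730297, so x_1* = 40/(5.12 + 9.6·0.730297) = 3.2974 and x_2* = 0.730297·3.2974 = 2.4081.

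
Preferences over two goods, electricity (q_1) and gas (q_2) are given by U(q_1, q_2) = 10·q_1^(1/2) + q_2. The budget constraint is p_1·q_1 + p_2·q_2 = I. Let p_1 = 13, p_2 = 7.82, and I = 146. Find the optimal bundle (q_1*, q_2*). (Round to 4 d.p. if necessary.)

q_1* = 9.0462, q_2* = 3.6316

Solve: √q_1 = 5·p_2/p_1, so q_1*(p_1,p_2) = (5·p_2/p_1)², and q_2* = (I − p_1·q_1*)/p_2.
Plugging in: q_1* = (5·7.82/13)² = 9.0462, q_2* = 3.6316.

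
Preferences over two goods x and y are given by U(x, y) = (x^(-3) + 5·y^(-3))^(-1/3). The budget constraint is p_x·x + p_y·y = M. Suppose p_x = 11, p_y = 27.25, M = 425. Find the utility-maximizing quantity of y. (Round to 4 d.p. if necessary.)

y* = 11.6506

MU_x ∝ x^(-4), MU_y ∝ 5·y^(-4), so MRS = (1/5)·(y/x)^(4) = p_x/p_y.
Solve for the ratio: y/x = [5·p_x/p_y]^(0.25).
Substitute y = (y/x)·x into the budget: x* = M/(p_x + p_y·(y/x)).
Numerically y/x = 1.191925, so x* = 425/(11 + 27.25·1.191925) = 9.7746 and y* = 1.191925·9.7746 = 11.6506.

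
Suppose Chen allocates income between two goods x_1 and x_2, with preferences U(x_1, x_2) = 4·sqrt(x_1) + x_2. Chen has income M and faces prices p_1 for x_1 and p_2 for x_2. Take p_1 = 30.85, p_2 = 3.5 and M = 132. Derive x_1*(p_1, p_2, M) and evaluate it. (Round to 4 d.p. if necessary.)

x_1* = 0.0515

Utility is quasi-linear in x_2; the FOC for x_1 is 2/√x_1 = p_1/p_2.
Thus x_1* = (2·p_2/p_1)² — independent of M — with the rest of income spent on x_2.
Plugging in: x_1* = (2·3.5/30.85)² = 0.0515.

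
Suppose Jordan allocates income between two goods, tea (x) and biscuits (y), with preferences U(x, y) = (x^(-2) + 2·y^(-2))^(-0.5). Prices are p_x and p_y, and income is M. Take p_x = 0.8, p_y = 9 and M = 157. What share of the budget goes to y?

share on y = 0.8635

MU_x ∝ x^(-3), MU_y ∝ 2·y^(-3), so MRS = (1/2)·(y/x)^(3) = p_x/p_y.
Solve for the ratio: y/x = [2·p_x/p_y]^(1/3).
With the ratio pinned down, the budget gives x* = M/(p_x + p_y·(y/x)) and y* = (y/x)·x*.
Numerically y/x = 0.562288, so x* = 157/(0.8 + 9·0.562288) = 26.7891 and y* = 0.562288·26.7891 = 15.0632.
Expenditure on y: 9·15.0632 = 135.5687; share = 0.8635.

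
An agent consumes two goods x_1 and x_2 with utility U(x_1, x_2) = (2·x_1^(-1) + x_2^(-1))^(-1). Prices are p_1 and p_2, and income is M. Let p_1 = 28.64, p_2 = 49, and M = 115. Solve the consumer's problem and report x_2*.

MRS = MU_x_1/MU_x_2 = 2·(x_2/x_1)^(2). Set equal to p_1/p_2.
Solve for the ratio: x_2/x_1 = [(1/2)·p_1/p_2]^(0.5).
With the ratio pinned down, the budget gives x_1* = M/(p_1 + p_2·(x_2/x_1)) and x_2* = (x_2/x_1)·x_1*.
Numerically x_2/x_1 = 0.540597, so x_1* = 115/(28.64 + 49·0.540597) = 2.086 and x_2* = 0.540597·2.086 = 1.1277.

x_2* = 1.1277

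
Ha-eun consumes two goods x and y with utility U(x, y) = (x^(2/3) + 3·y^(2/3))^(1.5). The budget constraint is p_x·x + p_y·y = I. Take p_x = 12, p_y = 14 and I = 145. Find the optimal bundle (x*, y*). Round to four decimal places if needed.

MRS = MU_x/MU_y = (1/3)·(y/x)^(1/3). Set equal to p_x/p_y.
Solve for the ratio: y/x = [3·p_x/p_y]^(3).
Substitute y = (y/x)·x into the budget: x* = I/(p_x + p_y·(y/x)).
Numerically y/x = 17.002915, so x* = 145/(12 + 14·17.002915) = 0.5799 and y* = 17.002915·0.5799 = 9.8601.

x* = 0.5799, y* = 9.8601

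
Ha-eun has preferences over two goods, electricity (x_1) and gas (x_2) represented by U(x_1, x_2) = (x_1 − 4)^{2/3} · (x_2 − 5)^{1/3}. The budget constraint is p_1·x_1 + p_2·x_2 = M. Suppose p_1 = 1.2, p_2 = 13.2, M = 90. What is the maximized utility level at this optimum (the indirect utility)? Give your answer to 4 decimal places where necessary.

V = 3.8068

MRS = 2·(x_2−5)/(x_1−4). Tangency with p_1/p_2 gives x_2−5 = (1/2)·(p_1/p_2)·(x_1−4).
After buying the subsistence bundle (4, 5), a share 2/3 of the remaining income goes to x_1: x_1* = 4 + 2/3·(M − 4p_1 − 5p_2)/p_1.
Discretionary income = 90 − 4·1.2 − 5·13.2 = 19.2; x_1* = 4 + 2/3·19.2/1.2 = 14.6667; x_2* = 5 + 1/3·19.2/13.2 = 5.4848.
Utility at the optimum: U(14.6667, 5.4848) = 3.8068.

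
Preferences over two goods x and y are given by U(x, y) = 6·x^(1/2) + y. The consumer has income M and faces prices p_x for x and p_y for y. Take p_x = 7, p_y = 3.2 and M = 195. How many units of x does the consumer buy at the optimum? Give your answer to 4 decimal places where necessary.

x* = 1.8808

Plugging in: x* = (3·3.2/7)² = 1.8808.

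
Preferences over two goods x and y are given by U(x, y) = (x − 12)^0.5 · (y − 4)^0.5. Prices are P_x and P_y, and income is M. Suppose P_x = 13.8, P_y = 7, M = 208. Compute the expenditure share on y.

MRS = (y−4)/(x−12). Tangency with P_x/P_y gives y−4 = (P_x/P_y)·(x−12).
After buying the subsistence bundle (12, 4), a share 0.5 of the remaining income goes to x: x* = 12 + 0.5·(M − 12P_x − 4P_y)/P_x.
Discretionary income = 208 − 12·13.8 − 4·7 = 14.4; x* = 12 + 0.5·14.4/13.8 = 12.5217; y* = 4 + 0.5·14.4/7 = 5.0286.
Expenditure on y: 7·5.0286 = 35.2; share = 0.1692.

share on y = 0.1692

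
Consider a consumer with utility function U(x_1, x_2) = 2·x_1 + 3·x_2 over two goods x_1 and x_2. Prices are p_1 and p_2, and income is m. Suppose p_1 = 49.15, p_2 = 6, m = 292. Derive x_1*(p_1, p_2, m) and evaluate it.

Perfect substitutes: compare marginal utility per dollar. 2/p_1 vs 3/p_2 → 0.0407 vs 0.5.
x_2 gives more utility per dollar, so spend all income on x_2: x_2* = m/p_2, x_1* = 0.
Numerically: x_1* = 0, x_2* = 48.6667.

x_1* = 0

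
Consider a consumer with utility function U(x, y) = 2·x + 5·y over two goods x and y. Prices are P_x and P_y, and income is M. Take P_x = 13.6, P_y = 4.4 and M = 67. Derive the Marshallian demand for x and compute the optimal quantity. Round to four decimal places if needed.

x* = 0

Linear utility — the consumer picks whichever good has higher MU/price: 2/13.6 = 0.1471 vs 5/4.4 = 1.1364.
y gives more utility per dollar, so spend all income on y: y* = M/P_y, x* = 0.
Numerically: x* = 0, y* = 15.2273.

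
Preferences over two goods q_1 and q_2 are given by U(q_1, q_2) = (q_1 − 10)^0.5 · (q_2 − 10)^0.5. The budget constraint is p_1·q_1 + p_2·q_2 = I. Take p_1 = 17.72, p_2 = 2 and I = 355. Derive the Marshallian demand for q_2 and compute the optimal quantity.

q_2* = 49.45

MRS = (q_2−10)/(q_1−10). Tangency with p_1/p_2 gives q_2−10 = (p_1/p_2)·(q_1−10).
After buying the subsistence bundle (10, 10), a share 0.5 of the remaining income goes to q_1: q_1* = 10 + 0.5·(I − 10p_1 − 10p_2)/p_1.
Discretionary income = 355 − 10·17.72 − 10·2 = 157.8; q_2* = 10 + 0.5·157.8/2 = 49.45.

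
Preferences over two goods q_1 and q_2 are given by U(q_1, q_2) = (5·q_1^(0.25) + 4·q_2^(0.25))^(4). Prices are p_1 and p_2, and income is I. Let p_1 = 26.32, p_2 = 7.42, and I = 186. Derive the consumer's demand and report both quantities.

MU_q_1 ∝ 5·q_1^(-0.75), MU_q_2 ∝ 4·q_2^(-0.75), so MRS = (5/4)·(q_2/q_1)^(0.75) = p_1/p_2.
Hence q_2/q_1 = ((4/5)·p_1/p_2)^(1/(0.75)), i.e. raised to the 4/3 power.
With the ratio pinned down, the budget gives q_1* = I/(p_1 + p_2·(q_2/q_1)) and q_2* = (q_2/q_1)·q_1*.
Numerically q_2/q_1 = 4.017562, so q_1* = 186/(26.32 + 7.42·4.017562) = 3.3137 and q_2* = 4.017562·3.3137 = 13.3131.

q_1* = 3.3137, q_2* = 13.3131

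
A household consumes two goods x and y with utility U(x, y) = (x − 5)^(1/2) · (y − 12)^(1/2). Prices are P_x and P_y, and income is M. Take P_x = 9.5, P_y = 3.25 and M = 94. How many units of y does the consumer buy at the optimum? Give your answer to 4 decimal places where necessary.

y* = 13.1538

This is Cobb-Douglas in (x−5, y−12): tangency gives 0.5·P_y·(y−12) = 0.5·P_x·(x−5).
After buying the subsistence bundle (5, 12), a share 0.5 of the remaining income goes to x: x* = 5 + 0.5·(M − 5P_x − 12P_y)/P_x.
Discretionary income = 94 − 5·9.5 − 12·3.25 = 7.5; y* = 12 + 0.5·7.5/3.25 = 13.1538.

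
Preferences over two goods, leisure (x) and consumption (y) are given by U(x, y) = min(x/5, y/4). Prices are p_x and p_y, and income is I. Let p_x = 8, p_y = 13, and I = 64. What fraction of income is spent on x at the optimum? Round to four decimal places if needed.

With perfect complements, no substitution: consume in ratio x:y = 5:4.
Budget: p_x·x + p_y·(4/5)·x = I, so (5·p_x + 4·p_y)·x = 5·I.
Demand: x*(p_x,p_y,I) = 5·I/(5·p_x + 4·p_y), y* = 4·I/(5·p_x + 4·p_y).
Here 5·8 + 4·13 = 92, giving x* = 3.4783 and y* = 2.7826.
Expenditure on x: 8·3.4783 = 27.8261; share = 0.4348.

share on x = 0.4348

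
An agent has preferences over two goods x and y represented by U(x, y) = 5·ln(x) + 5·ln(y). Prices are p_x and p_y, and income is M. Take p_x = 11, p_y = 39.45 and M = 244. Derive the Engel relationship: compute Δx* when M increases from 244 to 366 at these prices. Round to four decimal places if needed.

Demand: x*(p_x,p_y,M) = 0.5·M/p_x and y* = 0.5·M/p_y.
At p_x=11, p_y=39.45, M=244: x* = 0.5·244/11 = 11.0909.
At M' = 366: x* = 16.6364. Change: 16.6364 − 11.0909 = 5.5455.

Δx* = 5.5455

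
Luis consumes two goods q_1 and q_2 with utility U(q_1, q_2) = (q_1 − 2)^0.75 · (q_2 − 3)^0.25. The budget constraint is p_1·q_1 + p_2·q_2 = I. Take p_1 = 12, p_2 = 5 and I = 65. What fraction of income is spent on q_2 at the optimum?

share on q_2 = 0.3308

This is Cobb-Douglas in (q_1−2, q_2−3): tangency gives 0.75·p_2·(q_2−3) = 0.25·p_1·(q_1−2).
Substituting into the budget: q_1* = 2 + 0.75·(I − 2·p_1 − 3·p_2)/p_1, and q_2* = 3 + 0.25·(…)/p_2.
Discretionary income = 65 − 2·12 − 3·5 = 26; q_1* = 2 + 0.75·26/12 = 3.625; q_2* = 3 + 0.25·26/5 = 4.3.
Expenditure on q_2: 5·4.3 = 21.5; share = 0.3308.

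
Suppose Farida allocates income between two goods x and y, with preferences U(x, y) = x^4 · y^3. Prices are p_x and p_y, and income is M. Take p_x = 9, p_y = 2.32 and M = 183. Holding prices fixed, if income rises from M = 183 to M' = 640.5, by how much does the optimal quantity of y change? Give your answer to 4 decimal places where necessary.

Tangency: MRS = (4/3)·y/x = p_x/p_y.
Rearranging, p_y·y = (3/4)·p_x·x. Substituting into the budget gives p_x·x·(1 + (3/4)) = M.
Demand: x*(p_x,p_y,M) = 4/7·M/p_x and y* = 3/7·M/p_y.
At p_x=9, p_y=2.32, M=183: y* = 3/7·183/2.32 = 33.8054.
At M' = 640.5: y* = 118.319. Change: 118.319 − 33.8054 = 84.5135.

Δy* = 84.5135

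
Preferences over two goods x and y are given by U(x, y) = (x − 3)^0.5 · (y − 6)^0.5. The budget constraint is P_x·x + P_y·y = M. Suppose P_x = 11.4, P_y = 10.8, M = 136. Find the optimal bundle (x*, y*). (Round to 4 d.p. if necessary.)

x* = 4.6228, y* = 7.713

Let x' = x−3, y' = y−6. MRS = y'/x' = P_x/P_y.
After buying the subsistence bundle (3, 6), a share 0.5 of the remaining income goes to x: x* = 3 + 0.5·(M − 3P_x − 6P_y)/P_x.
Discretionary income = 136 − 3·11.4 − 6·10.8 = 37; x* = 3 + 0.5·37/11.4 = 4.6228; y* = 6 + 0.5·37/10.8 = 7.713.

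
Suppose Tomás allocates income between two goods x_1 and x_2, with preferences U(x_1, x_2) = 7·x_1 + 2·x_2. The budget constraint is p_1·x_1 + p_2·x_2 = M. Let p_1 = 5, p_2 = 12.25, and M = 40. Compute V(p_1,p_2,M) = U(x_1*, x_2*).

Linear utility — the consumer picks whichever good has higher MU/price: 7/5 = 1.4 vs 2/12.25 = 0.1633.
x_1 gives more utility per dollar, so spend all income on x_1: x_1* = M/p_1, x_2* = 0.
Numerically: x_1* = 8, x_2* = 0.
Utility at the optimum: U(8, 0) = 56.

V = 56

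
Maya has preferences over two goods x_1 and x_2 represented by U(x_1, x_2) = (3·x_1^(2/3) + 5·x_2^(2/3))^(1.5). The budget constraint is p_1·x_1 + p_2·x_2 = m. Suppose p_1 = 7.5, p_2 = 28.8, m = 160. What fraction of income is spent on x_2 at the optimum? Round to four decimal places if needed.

share on x_2 = 0.2389

From the CES first-order condition, (3/5)·(x_2/x_1)^(1/3) = p_1/p_2.
Solve for the ratio: x_2/x_1 = [(5/3)·p_1/p_2]^(3).
With the ratio pinned down, the budget gives x_1* = m/(p_1 + p_2·(x_2/x_1)) and x_2* = (x_2/x_1)·x_1*.
Numerically x_2/x_1 = 0.081762, so x_1* = 160/(7.5 + 28.8·0.081762) = 16.2358 and x_2* = 0.081762·16.2358 = 1.3275.
Expenditure on x_2: 28.8·1.3275 = 38.2313; share = 0.2389.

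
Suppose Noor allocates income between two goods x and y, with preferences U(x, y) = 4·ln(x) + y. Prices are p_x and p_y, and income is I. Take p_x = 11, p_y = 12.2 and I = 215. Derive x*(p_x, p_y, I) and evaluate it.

x* = 4.4364

Set MRS = p_x/p_y: (4/x)/1 = p_x/p_y.
So x*(p_x,p_y) = 4·p_y/p_x, independent of income; and y* = (I − 4·p_y)/p_y.
At the given prices: x* = 4·12.2/11 = 4.4364.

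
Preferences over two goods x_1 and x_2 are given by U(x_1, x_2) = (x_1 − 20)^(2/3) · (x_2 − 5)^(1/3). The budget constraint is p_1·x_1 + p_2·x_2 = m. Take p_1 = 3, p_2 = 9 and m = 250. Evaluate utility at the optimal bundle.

MRS = 2·(x_2−5)/(x_1−20). Tangency with p_1/p_2 gives x_2−5 = (1/2)·(p_1/p_2)·(x_1−20).
After buying the subsistence bundle (20, 5), a share 2/3 of the remaining income goes to x_1: x_1* = 20 + 2/3·(m − 20p_1 − 5p_2)/p_1.
Discretionary income = 250 − 20·3 − 5·9 = 145; x_1* = 20 + 2/3·145/3 = 52.2222; x_2* = 5 + 1/3·145/9 = 10.3704.
Utility at the optimum: U(52.2222, 10.3704) = 17.7326.

V = 17.7326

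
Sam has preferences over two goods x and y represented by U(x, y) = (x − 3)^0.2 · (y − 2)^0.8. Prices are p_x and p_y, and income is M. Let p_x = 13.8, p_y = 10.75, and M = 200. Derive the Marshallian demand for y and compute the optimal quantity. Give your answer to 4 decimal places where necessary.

y* = 12.2028

Discretionary income = 200 − 3·13.8 − 2·10.75 = 137.1; y* = 2 + 0.8·137.1/10.75 = 12.2028.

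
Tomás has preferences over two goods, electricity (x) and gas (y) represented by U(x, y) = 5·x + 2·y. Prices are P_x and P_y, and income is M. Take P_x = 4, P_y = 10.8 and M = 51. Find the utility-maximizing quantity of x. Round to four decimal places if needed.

x* = 12.75

x gives more utility per dollar, so spend all income on x: x* = M/P_x, y* = 0.
Numerically: x* = 12.75, y* = 0.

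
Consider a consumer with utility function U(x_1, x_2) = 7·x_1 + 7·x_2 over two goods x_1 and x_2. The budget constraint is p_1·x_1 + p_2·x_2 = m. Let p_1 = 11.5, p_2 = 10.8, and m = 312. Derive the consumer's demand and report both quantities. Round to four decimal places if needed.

Perfect substitutes: compare marginal utility per dollar. 7/p_1 vs 7/p_2 → 0.6087 vs 0.6481.
x_2 gives more utility per dollar, so spend all income on x_2: x_2* = m/p_2, x_1* = 0.
Numerically: x_1* = 0, x_2* = 28.8889.

x_1* = 0, x_2* = 28.8889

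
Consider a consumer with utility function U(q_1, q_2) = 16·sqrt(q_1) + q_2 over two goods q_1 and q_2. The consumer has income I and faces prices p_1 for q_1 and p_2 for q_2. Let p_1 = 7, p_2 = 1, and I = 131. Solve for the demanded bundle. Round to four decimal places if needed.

q_1* = 1.3061, q_2* = 121.8571

Set MRS = p_1/p_2: 8·q_1^(−1/2) = p_1/p_2.
Thus q_1* = (8·p_2/p_1)² — independent of I — with the rest of income spent on q_2.
Plugging in: q_1* = (8·1/7)² = 1.3061, q_2* = 121.8571.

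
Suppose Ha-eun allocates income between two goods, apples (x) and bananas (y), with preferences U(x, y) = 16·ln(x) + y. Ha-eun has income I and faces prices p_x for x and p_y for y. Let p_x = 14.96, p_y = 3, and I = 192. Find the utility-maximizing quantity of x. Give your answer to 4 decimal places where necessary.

x* = 3.2086

So x*(p_x,p_y) = 16·p_y/p_x, independent of income; and y* = (I − 16·p_y)/p_y.
At the given prices: x* = 16·3/14.96 = 3.2086.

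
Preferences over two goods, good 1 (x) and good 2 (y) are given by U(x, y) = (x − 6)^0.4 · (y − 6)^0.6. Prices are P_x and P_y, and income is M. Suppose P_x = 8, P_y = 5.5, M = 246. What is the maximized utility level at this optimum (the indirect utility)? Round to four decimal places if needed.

V = 13.1748

Let x' = x−6, y' = y−6. MRS = (2/3)·y'/x' = P_x/P_y.
Substituting into the budget: x* = 6 + 0.4·(M − 6·P_x − 6·P_y)/P_x, and y* = 6 + 0.6·(…)/P_y.
Discretionary income = 246 − 6·8 − 6·5.5 = 165; x* = 6 + 0.4·165/8 = 14.25; y* = 6 + 0.6·165/5.5 = 24.
Utility at the optimum: U(14.25, 24) = 13.1748.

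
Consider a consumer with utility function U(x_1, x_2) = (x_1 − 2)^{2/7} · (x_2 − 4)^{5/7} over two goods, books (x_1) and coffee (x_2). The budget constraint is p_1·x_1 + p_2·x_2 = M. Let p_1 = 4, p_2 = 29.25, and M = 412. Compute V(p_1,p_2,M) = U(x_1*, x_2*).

V = 9.5237

Let x_1' = x_1−2, x_2' = x_2−4. MRS = (2/5)·x_2'/x_1' = p_1/p_2.
Substituting into the budget: x_1* = 2 + 2/7·(M − 2·p_1 − 4·p_2)/p_1, and x_2* = 4 + 5/7·(…)/p_2.
Discretionary income = 412 − 2·4 − 4·29.25 = 287; x_1* = 2 + 2/7·287/4 = 22.5; x_2* = 4 + 5/7·287/29.25 = 11.0085.
Utility at the optimum: U(22.5, 11.0085) = 9.5237.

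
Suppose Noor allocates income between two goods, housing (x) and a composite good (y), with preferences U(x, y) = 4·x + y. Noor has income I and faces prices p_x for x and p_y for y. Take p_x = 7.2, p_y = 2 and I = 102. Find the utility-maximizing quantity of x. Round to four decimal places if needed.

Perfect substitutes: compare marginal utility per dollar. 4/p_x vs 1/p_y → 0.5556 vs 0.5.
x gives more utility per dollar, so spend all income on x: x* = I/p_x, y* = 0.
Numerically: x* = 14.1667, y* = 0.

x* = 14.1667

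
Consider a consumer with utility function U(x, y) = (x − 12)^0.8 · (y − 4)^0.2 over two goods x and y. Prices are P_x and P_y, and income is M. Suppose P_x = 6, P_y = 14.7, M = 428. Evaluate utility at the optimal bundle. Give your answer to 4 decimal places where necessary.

Substituting into the budget: x* = 12 + 0.8·(M − 12·P_x − 4·P_y)/P_x, and y* = 4 + 0.2·(…)/P_y.
Discretionary income = 428 − 12·6 − 4·14.7 = 297.2; x* = 12 + 0.8·297.2/6 = 51.6267; y* = 4 + 0.2·297.2/14.7 = 8.0435.
Utility at the optimum: U(51.6267, 8.0435) = 25.104.

V = 25.104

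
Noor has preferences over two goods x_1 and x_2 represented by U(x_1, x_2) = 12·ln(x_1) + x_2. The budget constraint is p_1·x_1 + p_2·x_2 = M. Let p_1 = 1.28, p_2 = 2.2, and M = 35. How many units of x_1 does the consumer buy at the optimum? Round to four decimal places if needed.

x_1* = 20.625

MU_x_1 = 12/x_1, MU_x_2 = 1. Tangency: 12/x_1 = p_1/p_2.
So x_1*(p_1,p_2) = 12·p_2/p_1, independent of income; and x_2* = (M − 12·p_2)/p_2.
At the given prices: x_1* = 12·2.2/1.28 = 20.625.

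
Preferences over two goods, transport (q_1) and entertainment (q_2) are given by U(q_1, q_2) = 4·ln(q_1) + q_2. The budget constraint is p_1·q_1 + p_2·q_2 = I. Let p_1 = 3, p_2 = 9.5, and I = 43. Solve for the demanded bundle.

MU_q_1 = 4/q_1, MU_q_2 = 1. Tangency: 4/q_1 = p_1/p_2.
So q_1*(p_1,p_2) = 4·p_2/p_1, independent of income; and q_2* = (I − 4·p_2)/p_2.
At the given prices: q_1* = 4·9.5/3 = 12.6667, and q_2* = 0.5263.

q_1* = 12.6667, q_2* = 0.5263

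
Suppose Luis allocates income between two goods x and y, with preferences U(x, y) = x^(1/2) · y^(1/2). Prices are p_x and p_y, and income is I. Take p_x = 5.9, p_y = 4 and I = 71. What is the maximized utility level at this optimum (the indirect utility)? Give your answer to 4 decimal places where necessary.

Demand: x*(p_x,p_y,I) = 0.5·I/p_x and y* = 0.5·I/p_y.
At p_x=5.9, p_y=4, I=71: x* = 0.5·71/5.9 = 6.0169, y* = 8.875.
Utility at the optimum: U(6.0169, 8.875) = 7.3076.

V = 7.3076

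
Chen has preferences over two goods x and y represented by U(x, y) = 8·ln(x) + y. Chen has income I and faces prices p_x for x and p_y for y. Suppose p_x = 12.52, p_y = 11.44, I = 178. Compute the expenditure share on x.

share on x = 0.5142

MU_x = 8/x, MU_y = 1. Tangency: 8/x = p_x/p_y.
So x*(p_x,p_y) = 8·p_y/p_x, independent of income; and y* = (I − 8·p_y)/p_y.
At the given prices: x* = 8·11.44/12.52 = 7.3099, and y* = 7.5594.
Expenditure on x: 12.52·7.3099 = 91.52; share = 0.5142.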